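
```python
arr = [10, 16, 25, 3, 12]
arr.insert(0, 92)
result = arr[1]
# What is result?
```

Trace:
`arr = [10, 16, 25, 3, 12]` → arr = [10, 16, 25, 3, 12]
`arr.insert(0, 92)` → arr = [92, 10, 16, 25, 3, 12]
`result = arr[1]` → result = 10
So result = 10

Answer: 10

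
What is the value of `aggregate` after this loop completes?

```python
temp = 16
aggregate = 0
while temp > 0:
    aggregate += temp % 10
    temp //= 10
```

Sum digits of 16
`aggregate` takes the values: 0 → 6 → 7

Answer: 7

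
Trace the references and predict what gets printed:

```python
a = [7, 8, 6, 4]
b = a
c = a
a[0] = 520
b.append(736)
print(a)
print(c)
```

Key concept: multiple aliases.
Step by step:
`a = [7, 8, 6, 4]` → a = [7, 8, 6, 4]
`b = a` → b = [7, 8, 6, 4] (same object as a)
`c = a` → c = [7, 8, 6, 4] (same object as a, b)
`a[0] = 520` → a = [520, 8, 6, 4] (same object as b, c); b = [520, 8, 6, 4] (same object as a, c); c = [520, 8, 6, 4] (same object as a, b)
`b.append(736)` → a = [520, 8, 6, 4, 736] (same object as b, c); b = [520, 8, 6, 4, 736] (same object as a, c); c = [520, 8, 6, 4, 736] (same object as a, b)
`print(a)` → prints [520, 8, 6, 4, 736]
`print(c)` → prints [520, 8, 6, 4, 736]

Answer:
[520, 8, 6, 4, 736]
[520, 8, 6, 4, 736]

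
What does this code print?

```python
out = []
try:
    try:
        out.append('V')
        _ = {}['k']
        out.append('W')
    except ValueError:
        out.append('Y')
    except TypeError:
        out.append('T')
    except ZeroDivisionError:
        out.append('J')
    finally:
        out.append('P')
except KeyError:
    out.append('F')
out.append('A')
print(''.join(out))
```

Execution trace: 'V' (try body) → 'P' (finally) → 'F' (outer except KeyError) → 'A' (after the try/except). Output: VPFA

Answer: VPFA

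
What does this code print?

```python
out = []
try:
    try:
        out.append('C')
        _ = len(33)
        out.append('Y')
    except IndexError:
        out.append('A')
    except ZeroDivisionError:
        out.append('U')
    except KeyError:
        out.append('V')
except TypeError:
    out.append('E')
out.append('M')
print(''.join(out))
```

Execution trace: 'C' (try body) → 'E' (outer except TypeError) → 'M' (after the try/except). Output: CEM

Answer: CEM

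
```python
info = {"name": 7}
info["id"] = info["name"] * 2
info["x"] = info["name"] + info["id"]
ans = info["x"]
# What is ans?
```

Trace:
`info = {"name": 7}` → info = {'name': 7}
`info["id"] = info["name"] * 2` → info = {'name': 7, 'id': 14}
`info["x"] = info["name"] + info["id"]` → info = {'name': 7, 'id': 14, 'x': 21}
`ans = info["x"]` → ans = 21
So ans = 21

Answer: 21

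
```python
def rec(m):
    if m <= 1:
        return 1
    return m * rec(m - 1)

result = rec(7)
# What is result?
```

rec(7) = 7 * 6 * 5 * 4 * 3 * 2 * 1 = 5040

Answer: 5040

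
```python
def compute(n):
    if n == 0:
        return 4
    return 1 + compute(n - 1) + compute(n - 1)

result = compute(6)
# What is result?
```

compute(n) = 1 + 2·compute(n-1), compute(0)=4. Closed form: (4+1)·2^6 - 1 = 319.

Answer: 319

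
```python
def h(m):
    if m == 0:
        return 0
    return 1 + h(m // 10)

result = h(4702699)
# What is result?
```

Count of digits of 4702699: 7

Answer: 7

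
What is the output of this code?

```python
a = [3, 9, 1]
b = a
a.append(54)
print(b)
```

Key concept: basic list aliasing.
Step by step:
`a = [3, 9, 1]` → a = [3, 9, 1]
`b = a` → b = [3, 9, 1] (same object as a)
`a.append(54)` → a = [3, 9, 1, 54] (same object as b); b = [3, 9, 1, 54] (same object as a)
`print(b)` → prints [3, 9, 1, 54]

Answer: [3, 9, 1, 54]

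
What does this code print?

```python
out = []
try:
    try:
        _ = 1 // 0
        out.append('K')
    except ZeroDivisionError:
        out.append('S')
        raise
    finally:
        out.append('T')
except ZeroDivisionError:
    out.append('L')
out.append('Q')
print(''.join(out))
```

Execution trace: 'S' (inner except ZeroDivisionError) → 'T' (inner finally) → 'L' (outer except ZeroDivisionError) → 'Q' (after the try/except). Output: STLQ

Answer: STLQ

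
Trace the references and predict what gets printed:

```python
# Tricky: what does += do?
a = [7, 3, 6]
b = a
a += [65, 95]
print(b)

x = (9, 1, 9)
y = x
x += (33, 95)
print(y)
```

Key concept: += behavior differs for mutable vs immutable.
Step by step:
`a = [7, 3, 6]` → a = [7, 3, 6]
`b = a` → b = [7, 3, 6] (same object as a)
`a += [65, 95]` → a = [7, 3, 6, 65, 95] (same object as b); b = [7, 3, 6, 65, 95] (same object as a)
`print(b)` → prints [7, 3, 6, 65, 95]
`x = (9, 1, 9)` → x = (9, 1, 9)
`y = x` → y = (9, 1, 9)
`x += (33, 95)` → x = (9, 1, 9, 33, 95)
`print(y)` → prints (9, 1, 9)

Answer:
[7, 3, 6, 65, 95]
(9, 1, 9)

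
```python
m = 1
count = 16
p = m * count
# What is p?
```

Trace:
`m = 1` → m = 1
`count = 16` → count = 16
`p = m * count` → p = 16
So p = 16

Answer: 16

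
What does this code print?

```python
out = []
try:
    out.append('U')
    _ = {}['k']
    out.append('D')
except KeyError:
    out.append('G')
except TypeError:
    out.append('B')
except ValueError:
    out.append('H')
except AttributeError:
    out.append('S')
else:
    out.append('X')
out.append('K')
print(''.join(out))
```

Execution trace: 'U' (try body) → 'G' (except KeyError) → 'K' (after the try/except). Output: UGK

Answer: UGK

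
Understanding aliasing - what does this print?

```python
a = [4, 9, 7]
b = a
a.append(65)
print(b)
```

Key concept: basic list aliasing.
Step by step:
`a = [4, 9, 7]` → a = [4, 9, 7]
`b = a` → b = [4, 9, 7] (same object as a)
`a.append(65)` → a = [4, 9, 7, 65] (same object as b); b = [4, 9, 7, 65] (same object as a)
`print(b)` → prints [4, 9, 7, 65]

Answer: [4, 9, 7, 65]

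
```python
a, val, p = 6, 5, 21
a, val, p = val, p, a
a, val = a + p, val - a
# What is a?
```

Trace:
`a, val, p = 6, 5, 21` → a = 6; val = 5; p = 21
`a, val, p = val, p, a` → a = 5; val = 21; p = 6
`a, val = a + p, val - a` → a = 11; val = 16
So a = 11

Answer: 11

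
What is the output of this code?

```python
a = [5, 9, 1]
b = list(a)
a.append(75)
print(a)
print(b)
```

Key concept: list() constructor creates copy.
Step by step:
`a = [5, 9, 1]` → a = [5, 9, 1]
`b = list(a)` → b = [5, 9, 1]
`a.append(75)` → a = [5, 9, 1, 75]
`print(a)` → prints [5, 9, 1, 75]
`print(b)` → prints [5, 9, 1]

Answer:
[5, 9, 1, 75]
[5, 9, 1]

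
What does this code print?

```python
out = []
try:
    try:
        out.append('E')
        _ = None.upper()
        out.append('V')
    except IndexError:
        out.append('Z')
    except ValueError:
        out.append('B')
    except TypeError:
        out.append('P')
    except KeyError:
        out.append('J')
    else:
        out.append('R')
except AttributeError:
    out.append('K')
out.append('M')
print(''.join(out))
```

Execution trace: 'E' (try body) → 'K' (outer except AttributeError) → 'M' (after the try/except). Output: EKM

Answer: EKM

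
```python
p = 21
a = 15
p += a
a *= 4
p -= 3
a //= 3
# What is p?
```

Trace:
`p = 21` → p = 21
`a = 15` → a = 15
`p += a` → p = 36
`a *= 4` → a = 60
`p -= 3` → p = 33
`a //= 3` → a = 20
So p = 33

Answer: 33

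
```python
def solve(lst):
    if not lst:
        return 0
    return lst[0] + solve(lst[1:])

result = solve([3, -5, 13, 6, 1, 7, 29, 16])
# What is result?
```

3 + (-5) + 13 + 6 + 1 + 7 + 29 + 16 + 0 = 70

Answer: 70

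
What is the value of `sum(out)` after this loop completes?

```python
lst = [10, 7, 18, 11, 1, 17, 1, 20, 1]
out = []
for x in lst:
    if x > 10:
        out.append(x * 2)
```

Sum of doubled values > 10
`out` takes the values: [] → [36] → [36, 22] → [36, 22, 34] → [36, 22, 34, 40]
So `sum(out)` = 132

Answer: 132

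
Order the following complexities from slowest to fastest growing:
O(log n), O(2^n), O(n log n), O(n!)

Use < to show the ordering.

Ordered by growth rate: O(log n) < O(n log n) < O(2^n) < O(n!)

Answer: O(log n) < O(n log n) < O(2^n) < O(n!)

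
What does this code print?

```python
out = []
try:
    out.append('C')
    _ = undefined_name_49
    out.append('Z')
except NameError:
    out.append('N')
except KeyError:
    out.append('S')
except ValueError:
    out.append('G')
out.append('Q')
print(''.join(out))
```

Execution trace: 'C' (try body) → 'N' (except NameError) → 'Q' (after the try/except). Output: CNQ

Answer: CNQ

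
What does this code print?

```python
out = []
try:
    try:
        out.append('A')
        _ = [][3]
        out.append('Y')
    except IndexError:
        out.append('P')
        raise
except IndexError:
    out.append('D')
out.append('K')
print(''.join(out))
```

Execution trace: 'A' (inner try body) → 'P' (inner except IndexError) → 'D' (outer except IndexError) → 'K' (after the try/except). Output: APDK

Answer: APDK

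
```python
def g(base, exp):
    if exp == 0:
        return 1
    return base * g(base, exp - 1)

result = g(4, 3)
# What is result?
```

g(4, 3) = 4 * 4 * 4 = 64

Answer: 64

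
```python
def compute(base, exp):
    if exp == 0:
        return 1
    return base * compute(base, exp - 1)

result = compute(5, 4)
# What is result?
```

compute(5, 4) = 5 * 5 * 5 * 5 = 625

Answer: 625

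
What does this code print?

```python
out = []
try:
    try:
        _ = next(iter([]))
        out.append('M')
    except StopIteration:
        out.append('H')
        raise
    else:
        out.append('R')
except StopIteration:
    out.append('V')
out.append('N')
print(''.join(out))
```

Execution trace: 'H' (inner except StopIteration) → 'V' (outer except StopIteration) → 'N' (after the try/except). Output: HVN

Answer: HVN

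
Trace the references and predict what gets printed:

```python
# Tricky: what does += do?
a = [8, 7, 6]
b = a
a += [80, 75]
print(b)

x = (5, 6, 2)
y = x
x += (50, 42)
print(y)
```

Key concept: += behavior differs for mutable vs immutable.
Step by step:
`a = [8, 7, 6]` → a = [8, 7, 6]
`b = a` → b = [8, 7, 6] (same object as a)
`a += [80, 75]` → a = [8, 7, 6, 80, 75] (same object as b); b = [8, 7, 6, 80, 75] (same object as a)
`print(b)` → prints [8, 7, 6, 80, 75]
`x = (5, 6, 2)` → x = (5, 6, 2)
`y = x` → y = (5, 6, 2)
`x += (50, 42)` → x = (5, 6, 2, 50, 42)
`print(y)` → prints (5, 6, 2)

Answer:
[8, 7, 6, 80, 75]
(5, 6, 2)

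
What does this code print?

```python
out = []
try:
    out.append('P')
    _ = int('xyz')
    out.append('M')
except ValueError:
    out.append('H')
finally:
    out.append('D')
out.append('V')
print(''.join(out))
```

Execution trace: 'P' (try body) → 'H' (except ValueError) → 'D' (finally) → 'V' (after the try/except). Output: PHDV

Answer: PHDV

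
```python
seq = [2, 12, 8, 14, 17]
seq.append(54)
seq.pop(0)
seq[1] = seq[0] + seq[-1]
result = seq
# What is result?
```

Trace:
`seq = [2, 12, 8, 14, 17]` → seq = [2, 12, 8, 14, 17]
`seq.append(54)` → seq = [2, 12, 8, 14, 17, 54]
`seq.pop(0)` → seq = [12, 8, 14, 17, 54]
`seq[1] = seq[0] + seq[-1]` → seq = [12, 66, 14, 17, 54]
`result = seq` → result = [12, 66, 14, 17, 54]
So result = [12, 66, 14, 17, 54]

Answer: [12, 66, 14, 17, 54]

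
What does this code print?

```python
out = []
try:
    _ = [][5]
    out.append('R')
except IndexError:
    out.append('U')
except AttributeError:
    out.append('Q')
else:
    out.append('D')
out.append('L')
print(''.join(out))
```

Execution trace: 'U' (except IndexError) → 'L' (after the try/except). Output: UL

Answer: UL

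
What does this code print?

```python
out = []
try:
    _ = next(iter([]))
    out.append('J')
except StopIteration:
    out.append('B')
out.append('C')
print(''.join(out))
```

Execution trace: 'B' (except StopIteration) → 'C' (after the try/except). Output: BC

Answer: BC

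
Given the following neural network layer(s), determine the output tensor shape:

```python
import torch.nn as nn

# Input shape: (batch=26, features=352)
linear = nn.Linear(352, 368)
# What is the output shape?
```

Input: (26, 352) -> Output: (26, 368)

Answer: (26, 368)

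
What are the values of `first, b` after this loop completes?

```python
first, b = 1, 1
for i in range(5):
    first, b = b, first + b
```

Fibonacci: after 5 iterations
`first, b` takes the values: (1, 1) → (1, 2) → (2, 3) → (3, 5) → (5, 8) → (8, 13)

Answer: 8, 13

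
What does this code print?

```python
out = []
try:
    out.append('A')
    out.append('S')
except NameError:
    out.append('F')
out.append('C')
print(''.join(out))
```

Execution trace: 'A' (try body) → 'S' (try body, no exception) → 'C' (after the try/except). Output: ASC

Answer: ASC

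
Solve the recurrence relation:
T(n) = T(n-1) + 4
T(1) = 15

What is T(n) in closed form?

Unrolling: T(n) = T(1) + 4·(n-1) = 15 + 4(n-1) = 4n + 11.

Answer: T(n) = 4n + 11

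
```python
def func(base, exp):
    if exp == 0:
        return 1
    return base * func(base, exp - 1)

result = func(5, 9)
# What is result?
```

func(5, 9) = 5 * 5 * 5 * 5 * 5 * 5 * 5 * 5 * 5 = 1953125

Answer: 1953125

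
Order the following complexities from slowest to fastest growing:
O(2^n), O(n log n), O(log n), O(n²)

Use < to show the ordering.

Ordered by growth rate: O(log n) < O(n log n) < O(n²) < O(2^n)

Answer: O(log n) < O(n log n) < O(n²) < O(2^n)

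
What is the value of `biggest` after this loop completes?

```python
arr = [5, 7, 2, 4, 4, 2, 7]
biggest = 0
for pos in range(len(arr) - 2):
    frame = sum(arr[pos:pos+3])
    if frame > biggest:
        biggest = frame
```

Max sum of 3-element window in [5, 7, 2, 4, 4, 2, 7]
`biggest` takes the values: 0 → 14

Answer: 14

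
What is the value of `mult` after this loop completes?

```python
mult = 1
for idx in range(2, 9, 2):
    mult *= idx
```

Product of even numbers 2 to 8
`mult` takes the values: 1 → 2 → 8 → 48 → 384

Answer: 384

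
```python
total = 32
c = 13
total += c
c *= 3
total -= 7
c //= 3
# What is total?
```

Trace:
`total = 32` → total = 32
`c = 13` → c = 13
`total += c` → total = 45
`c *= 3` → c = 39
`total -= 7` → total = 38
`c //= 3` → c = 13
So total = 38

Answer: 38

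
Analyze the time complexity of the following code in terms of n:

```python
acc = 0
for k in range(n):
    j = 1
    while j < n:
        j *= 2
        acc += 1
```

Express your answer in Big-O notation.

Each loop level contributes: n × log n. Multiplying the contributions gives O(n log n).

Answer: O(n log n)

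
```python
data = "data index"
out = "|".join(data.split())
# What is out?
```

Trace:
`data = "data index"` → data = 'data index'
`out = "|".join(data.split())` → out = 'data|index'
So out = 'data|index'

Answer: 'data|index'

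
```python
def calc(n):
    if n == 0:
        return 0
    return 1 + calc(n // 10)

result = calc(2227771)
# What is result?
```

Count of digits of 2227771: 7

Answer: 7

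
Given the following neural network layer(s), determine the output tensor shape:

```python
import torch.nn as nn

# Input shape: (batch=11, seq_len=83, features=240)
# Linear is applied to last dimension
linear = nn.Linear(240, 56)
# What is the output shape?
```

Input: (11, 83, 240) -> Output: (11, 83, 56)

Answer: (11, 83, 56)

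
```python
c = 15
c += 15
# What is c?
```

Trace:
`c = 15` → c = 15
`c += 15` → c = 30
So c = 30

Answer: 30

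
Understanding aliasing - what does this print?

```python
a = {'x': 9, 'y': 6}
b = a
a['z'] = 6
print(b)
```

Key concept: dict aliasing.
Step by step:
`a = {'x': 9, 'y': 6}` → a = {'x': 9, 'y': 6}
`b = a` → b = {'x': 9, 'y': 6} (same object as a)
`a['z'] = 6` → a = {'x': 9, 'y': 6, 'z': 6} (same object as b); b = {'x': 9, 'y': 6, 'z': 6} (same object as a)
`print(b)` → prints {'x': 9, 'y': 6, 'z': 6}

Answer: {'x': 9, 'y': 6, 'z': 6}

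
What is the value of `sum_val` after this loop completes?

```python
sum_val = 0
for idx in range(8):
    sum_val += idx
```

Sum of 0 to 7 = 28
`sum_val` takes the values: 0 → 1 → 3 → 6 → 10 → 15 → 21 → 28

Answer: 28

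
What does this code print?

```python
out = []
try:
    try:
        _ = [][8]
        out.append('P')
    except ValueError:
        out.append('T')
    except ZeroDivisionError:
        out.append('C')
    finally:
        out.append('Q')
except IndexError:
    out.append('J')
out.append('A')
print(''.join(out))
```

Execution trace: 'Q' (finally) → 'J' (outer except IndexError) → 'A' (after the try/except). Output: QJA

Answer: QJA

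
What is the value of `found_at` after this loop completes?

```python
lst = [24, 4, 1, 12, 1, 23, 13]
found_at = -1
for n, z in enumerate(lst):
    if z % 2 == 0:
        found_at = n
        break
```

First even number index in [24, 4, 1, 12, 1, 23, 13]
`found_at` takes the values: -1 → 0

Answer: 0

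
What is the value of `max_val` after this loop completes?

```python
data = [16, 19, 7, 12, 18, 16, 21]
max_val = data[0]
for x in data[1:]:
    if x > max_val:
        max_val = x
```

Maximum of [16, 19, 7, 12, 18, 16, 21]
`max_val` takes the values: 16 → 19 → 21

Answer: 21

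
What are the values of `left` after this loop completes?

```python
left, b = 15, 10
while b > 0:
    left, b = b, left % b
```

GCD of 15 and 10
`left` takes the values: 15 → 10 → 5

Answer: 5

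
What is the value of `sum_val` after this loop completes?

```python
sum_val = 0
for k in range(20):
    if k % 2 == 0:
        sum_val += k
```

Sum of even numbers 0 to 19
`sum_val` takes the values: 0 → 2 → 6 → 12 → 20 → 30 → 42 → 56 → 72 → 90

Answer: 90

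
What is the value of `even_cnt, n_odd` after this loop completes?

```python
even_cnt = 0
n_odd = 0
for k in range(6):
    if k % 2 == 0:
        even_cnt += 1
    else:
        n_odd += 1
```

Count evens and odds in range(6)
`even_cnt, n_odd` takes the values: (0, 0) → (1, 0) → (1, 1) → (2, 1) → (2, 2) → (3, 2) → (3, 3)

Answer: 3, 3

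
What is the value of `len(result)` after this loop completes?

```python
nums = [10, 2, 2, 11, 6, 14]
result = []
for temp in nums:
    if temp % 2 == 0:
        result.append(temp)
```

Count even numbers in [10, 2, 2, 11, 6, 14]
`result` takes the values: [] → [10] → [10, 2] → [10, 2, 2] → [10, 2, 2, 6] → [10, 2, 2, 6, 14]
So `len(result)` = 5

Answer: 5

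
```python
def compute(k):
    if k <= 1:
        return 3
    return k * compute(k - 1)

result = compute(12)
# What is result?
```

compute(12) = 12 * 11 * 10 * 9 * 8 * 7 * 6 * 5 * 4 * 3 * 2 * 3 = 1437004800

Answer: 1437004800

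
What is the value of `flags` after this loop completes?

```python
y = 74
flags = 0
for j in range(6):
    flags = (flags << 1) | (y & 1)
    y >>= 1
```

Reverse lowest 6 bits of 74
`flags` takes the values: 0 → 1 → 2 → 5 → 10 → 20

Answer: 20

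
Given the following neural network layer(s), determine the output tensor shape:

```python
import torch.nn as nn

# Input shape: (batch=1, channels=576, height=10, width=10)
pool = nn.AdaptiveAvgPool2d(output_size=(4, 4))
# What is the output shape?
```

Input: (1, 576, 10, 10) -> Output: (1, 576, 4, 4)

Answer: (1, 576, 4, 4)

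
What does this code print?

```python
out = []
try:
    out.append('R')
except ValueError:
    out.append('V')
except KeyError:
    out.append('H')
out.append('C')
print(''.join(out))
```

Execution trace: 'R' (try body, no exception) → 'C' (after the try/except). Output: RC

Answer: RC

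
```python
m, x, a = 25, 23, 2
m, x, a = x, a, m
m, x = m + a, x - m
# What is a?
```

Trace:
`m, x, a = 25, 23, 2` → m = 25; x = 23; a = 2
`m, x, a = x, a, m` → m = 23; x = 2; a = 25
`m, x = m + a, x - m` → m = 48; x = -21
So a = 25

Answer: 25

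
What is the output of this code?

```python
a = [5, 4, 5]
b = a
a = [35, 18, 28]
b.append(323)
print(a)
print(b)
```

Key concept: rebinding vs mutation: a is rebound to a new list, b still points at the original.
Step by step:
`a = [5, 4, 5]` → a = [5, 4, 5]
`b = a` → b = [5, 4, 5] (same object as a)
`a = [35, 18, 28]` → a = [35, 18, 28]
`b.append(323)` → b = [5, 4, 5, 323]
`print(a)` → prints [35, 18, 28]
`print(b)` → prints [5, 4, 5, 323]

Answer:
[35, 18, 28]
[5, 4, 5, 323]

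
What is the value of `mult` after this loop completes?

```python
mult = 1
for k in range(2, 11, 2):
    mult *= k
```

Product of even numbers 2 to 10
`mult` takes the values: 1 → 2 → 8 → 48 → 384 → 3840

Answer: 3840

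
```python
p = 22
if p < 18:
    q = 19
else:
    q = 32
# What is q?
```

Trace:
`p = 22` → p = 22
`if p < 18: ...` → p < 18 is False, take else branch → q = 32
So q = 32

Answer: 32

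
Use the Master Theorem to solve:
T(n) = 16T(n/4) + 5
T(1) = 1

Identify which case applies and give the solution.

a=16, b=4, f(n)=5. log_4(16) = 2. Since c=0 < 2, Case 1 applies: T(n) = Θ(n^log_b(a)) = O(n^2).

Answer: O(n^2) - Case 1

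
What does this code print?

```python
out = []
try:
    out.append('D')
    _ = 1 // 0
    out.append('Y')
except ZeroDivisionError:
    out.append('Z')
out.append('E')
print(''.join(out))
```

Execution trace: 'D' (try body) → 'Z' (except ZeroDivisionError) → 'E' (after the try/except). Output: DZE

Answer: DZE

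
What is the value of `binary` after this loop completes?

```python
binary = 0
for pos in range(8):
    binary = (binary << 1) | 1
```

Build 8 consecutive 1-bits: 0b11111111
`binary` takes the values: 0 → 1 → 3 → 7 → 15 → 31 → 63 → 127 → 255

Answer: 255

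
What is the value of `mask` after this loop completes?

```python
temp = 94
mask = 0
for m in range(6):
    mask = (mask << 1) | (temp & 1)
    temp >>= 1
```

Reverse lowest 6 bits of 94
`mask` takes the values: 0 → 1 → 3 → 7 → 15 → 30

Answer: 30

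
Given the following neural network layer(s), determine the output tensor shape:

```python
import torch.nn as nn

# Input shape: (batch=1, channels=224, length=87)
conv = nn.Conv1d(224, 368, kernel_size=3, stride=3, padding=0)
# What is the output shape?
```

Input: (1, 224, 87) -> Output: (1, 368, 29)

Answer: (1, 368, 29)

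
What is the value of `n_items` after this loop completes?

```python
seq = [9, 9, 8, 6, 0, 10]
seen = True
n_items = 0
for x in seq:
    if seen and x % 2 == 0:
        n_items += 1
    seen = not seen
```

Count even values at even positions
`n_items` takes the values: 0 → 1 → 2

Answer: 2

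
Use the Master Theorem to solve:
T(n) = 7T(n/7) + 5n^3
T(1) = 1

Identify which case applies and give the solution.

a=7, b=7, f(n)=5n^3. log_7(7) = 1. Since c=3 > 1 and the regularity condition holds (7(n/7)^3 = (7/7^3)n^3 with 7/7^3 < 1), Case 3 applies: T(n) = Θ(f(n)) = O(n^3).

Answer: O(n^3) - Case 3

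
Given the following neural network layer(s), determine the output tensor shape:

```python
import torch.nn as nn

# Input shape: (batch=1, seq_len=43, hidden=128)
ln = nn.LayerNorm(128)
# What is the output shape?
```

Input: (1, 43, 128) -> Output: (1, 43, 128)

Answer: (1, 43, 128)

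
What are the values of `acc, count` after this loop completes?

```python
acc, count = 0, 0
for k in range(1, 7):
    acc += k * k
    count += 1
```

Sum of squares and count
`acc, count` takes the values: (0, 0) → (1, 0) → (1, 1) → (5, 1) → (5, 2) → (14, 2) → (14, 3) → (30, 3) → (30, 4) → (55, 4) → (55, 5) → (91, 5) → (91, 6)

Answer: 91, 6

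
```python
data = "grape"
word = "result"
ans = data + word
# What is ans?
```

Trace:
`data = "grape"` → data = 'grape'
`word = "result"` → word = 'result'
`ans = data + word` → ans = 'graperesult'
So ans = 'graperesult'

Answer: 'graperesult'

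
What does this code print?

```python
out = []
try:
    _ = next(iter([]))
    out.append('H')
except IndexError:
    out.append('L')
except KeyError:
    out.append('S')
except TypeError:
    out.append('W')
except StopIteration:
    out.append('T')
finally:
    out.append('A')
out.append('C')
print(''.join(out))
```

Execution trace: 'T' (except StopIteration) → 'A' (finally) → 'C' (after the try/except). Output: TAC

Answer: TAC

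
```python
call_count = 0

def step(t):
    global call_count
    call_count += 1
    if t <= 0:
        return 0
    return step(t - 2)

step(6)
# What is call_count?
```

Linear recursion stepping by 2: 4 calls from t=6 down to ≤0.

Answer: 4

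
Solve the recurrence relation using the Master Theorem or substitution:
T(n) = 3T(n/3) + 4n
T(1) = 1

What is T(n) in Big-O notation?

By Master Theorem: a=3, b=3, f(n)=4n. Since log_3(3) = 1 and f(n) = Θ(n^1), Case 2 applies. T(n) = O(n log n).

Answer: O(n log n)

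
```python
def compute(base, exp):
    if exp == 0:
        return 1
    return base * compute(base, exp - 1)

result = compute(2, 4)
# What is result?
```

compute(2, 4) = 2 * 2 * 2 * 2 = 16

Answer: 16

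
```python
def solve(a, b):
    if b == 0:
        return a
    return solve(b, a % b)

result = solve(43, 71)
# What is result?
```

solve(43, 71) -> solve(71, 43) -> solve(43, 28) -> solve(28, 15) -> solve(15, 13) -> solve(13, 2) -> solve(2, 1) -> solve(1, 0) -> 1

Answer: 1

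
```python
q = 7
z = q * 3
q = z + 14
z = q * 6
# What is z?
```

Trace:
`q = 7` → q = 7
`z = q * 3` → z = 21
`q = z + 14` → q = 35
`z = q * 6` → z = 210
So z = 210

Answer: 210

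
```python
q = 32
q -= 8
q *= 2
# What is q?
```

Trace:
`q = 32` → q = 32
`q -= 8` → q = 24
`q *= 2` → q = 48
So q = 48

Answer: 48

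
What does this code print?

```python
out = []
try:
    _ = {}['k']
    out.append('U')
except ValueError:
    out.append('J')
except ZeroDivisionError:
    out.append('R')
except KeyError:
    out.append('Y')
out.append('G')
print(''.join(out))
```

Execution trace: 'Y' (except KeyError) → 'G' (after the try/except). Output: YG

Answer: YG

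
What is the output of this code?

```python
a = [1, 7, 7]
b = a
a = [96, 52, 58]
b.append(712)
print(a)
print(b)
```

Key concept: rebinding vs mutation: a is rebound to a new list, b still points at the original.
Step by step:
`a = [1, 7, 7]` → a = [1, 7, 7]
`b = a` → b = [1, 7, 7] (same object as a)
`a = [96, 52, 58]` → a = [96, 52, 58]
`b.append(712)` → b = [1, 7, 7, 712]
`print(a)` → prints [96, 52, 58]
`print(b)` → prints [1, 7, 7, 712]

Answer:
[96, 52, 58]
[1, 7, 7, 712]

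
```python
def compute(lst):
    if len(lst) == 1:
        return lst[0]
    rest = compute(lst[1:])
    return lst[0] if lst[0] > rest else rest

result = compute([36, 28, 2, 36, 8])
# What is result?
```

Recursive max over [36, 28, 2, 36, 8] = 36

Answer: 36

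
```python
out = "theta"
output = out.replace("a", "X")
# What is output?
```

Trace:
`out = "theta"` → out = 'theta'
`output = out.replace("a", "X")` → output = 'thetX'
So output = 'thetX'

Answer: 'thetX'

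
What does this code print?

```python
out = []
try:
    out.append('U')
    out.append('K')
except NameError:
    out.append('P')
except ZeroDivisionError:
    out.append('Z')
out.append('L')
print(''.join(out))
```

Execution trace: 'U' (try body) → 'K' (try body, no exception) → 'L' (after the try/except). Output: UKL

Answer: UKL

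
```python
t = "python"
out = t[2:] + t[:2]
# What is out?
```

Trace:
`t = "python"` → t = 'python'
`out = t[2:] + t[:2]` → out = 'thonpy'
So out = 'thonpy'

Answer: 'thonpy'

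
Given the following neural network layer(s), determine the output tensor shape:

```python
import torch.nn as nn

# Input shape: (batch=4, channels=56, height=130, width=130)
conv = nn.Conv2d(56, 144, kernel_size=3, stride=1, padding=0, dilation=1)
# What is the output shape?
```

Input: (4, 56, 130, 130) -> Output: (4, 144, 128, 128)

Answer: (4, 144, 128, 128)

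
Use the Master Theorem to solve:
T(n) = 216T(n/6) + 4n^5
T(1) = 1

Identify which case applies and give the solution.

a=216, b=6, f(n)=4n^5. log_6(216) = 3. Since c=5 > 3 and the regularity condition holds (216(n/6)^5 = (216/6^5)n^5 with 216/6^5 < 1), Case 3 applies: T(n) = Θ(f(n)) = O(n^5).

Answer: O(n^5) - Case 3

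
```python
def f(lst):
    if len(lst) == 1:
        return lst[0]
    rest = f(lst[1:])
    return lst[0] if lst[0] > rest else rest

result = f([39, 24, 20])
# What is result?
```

Recursive max over [39, 24, 20] = 39

Answer: 39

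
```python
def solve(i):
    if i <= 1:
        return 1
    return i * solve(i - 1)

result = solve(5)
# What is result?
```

solve(5) = 5 * 4 * 3 * 2 * 1 = 120

Answer: 120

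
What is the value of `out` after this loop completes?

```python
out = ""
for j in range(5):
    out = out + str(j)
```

Concatenate digits 0 to 4
`out` takes the values: "" → "0" → "01" → "012" → "0123" → "01234"

Answer: "01234"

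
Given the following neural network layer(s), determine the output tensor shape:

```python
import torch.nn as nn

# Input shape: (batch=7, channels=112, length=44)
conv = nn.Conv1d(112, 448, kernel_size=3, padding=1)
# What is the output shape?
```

Input: (7, 112, 44) -> Output: (7, 448, 44)

Answer: (7, 448, 44)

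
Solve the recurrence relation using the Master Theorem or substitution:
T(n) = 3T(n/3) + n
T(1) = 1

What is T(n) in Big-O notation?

By Master Theorem: a=3, b=3, f(n)=n. Since log_3(3) = 1 and f(n) = Θ(n^1), Case 2 applies. T(n) = O(n log n).

Answer: O(n log n)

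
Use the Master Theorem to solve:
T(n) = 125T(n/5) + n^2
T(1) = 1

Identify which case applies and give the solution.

a=125, b=5, f(n)=n^2. log_5(125) = 3. Since c=2 < 3, Case 1 applies: T(n) = Θ(n^log_b(a)) = O(n^3).

Answer: O(n^3) - Case 1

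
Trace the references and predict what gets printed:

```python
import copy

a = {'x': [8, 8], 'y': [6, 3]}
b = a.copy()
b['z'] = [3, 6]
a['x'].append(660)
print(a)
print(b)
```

Key concept: shallow copy of dict with mutable values.
Step by step:
`a = {'x': [8, 8], 'y': [6, 3]}` → a = {'x': [8, 8], 'y': [6, 3]}
`b = a.copy()` → b = {'x': [8, 8], 'y': [6, 3]}
`b['z'] = [3, 6]` → b = {'x': [8, 8], 'y': [6, 3], 'z': [3, 6]}
`a['x'].append(660)` → a = {'x': [8, 8, 660], 'y': [6, 3]}; b = {'x': [8, 8, 660], 'y': [6, 3], 'z': [3, 6]}
`print(a)` → prints {'x': [8, 8, 660], 'y': [6, 3]}
`print(b)` → prints {'x': [8, 8, 660], 'y': [6, 3], 'z': [3, 6]}

Answer:
{'x': [8, 8, 660], 'y': [6, 3]}
{'x': [8, 8, 660], 'y': [6, 3], 'z': [3, 6]}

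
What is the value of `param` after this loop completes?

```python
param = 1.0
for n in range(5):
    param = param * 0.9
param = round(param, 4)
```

Exponential decay: 1.0 * 0.9^5
`param` takes the values: 1.0 → 0.9 → 0.81 → 0.729 → 0.6561 → 0.59049 → 0.5905

Answer: 0.5905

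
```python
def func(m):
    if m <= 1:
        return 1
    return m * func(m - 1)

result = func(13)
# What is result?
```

func(13) = 13 * 12 * 11 * 10 * 9 * 8 * 7 * 6 * 5 * 4 * 3 * 2 * 1 = 6227020800

Answer: 6227020800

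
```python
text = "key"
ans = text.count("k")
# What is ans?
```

Trace:
`text = "key"` → text = 'key'
`ans = text.count("k")` → ans = 1
So ans = 1

Answer: 1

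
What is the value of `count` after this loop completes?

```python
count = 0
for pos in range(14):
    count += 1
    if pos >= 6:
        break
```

Loop breaks when pos reaches 6, count is 7
`count` takes the values: 0 → 1 → 2 → 3 → 4 → 5 → 6 → 7

Answer: 7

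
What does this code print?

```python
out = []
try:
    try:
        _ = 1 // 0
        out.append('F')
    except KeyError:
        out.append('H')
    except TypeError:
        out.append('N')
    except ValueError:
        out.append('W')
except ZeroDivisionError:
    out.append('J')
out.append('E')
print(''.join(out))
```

Execution trace: 'J' (outer except ZeroDivisionError) → 'E' (after the try/except). Output: JE

Answer: JE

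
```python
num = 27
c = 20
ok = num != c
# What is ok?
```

Trace:
`num = 27` → num = 27
`c = 20` → c = 20
`ok = num != c` → ok = True
So ok = True

Answer: True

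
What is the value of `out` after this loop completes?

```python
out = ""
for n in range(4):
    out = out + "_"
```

Repeat '_' 4 times
`out` takes the values: "" → "_" → "__" → "___" → "____"

Answer: "____"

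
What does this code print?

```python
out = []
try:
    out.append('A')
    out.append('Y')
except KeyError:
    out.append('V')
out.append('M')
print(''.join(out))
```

Execution trace: 'A' (try body) → 'Y' (try body, no exception) → 'M' (after the try/except). Output: AYM

Answer: AYM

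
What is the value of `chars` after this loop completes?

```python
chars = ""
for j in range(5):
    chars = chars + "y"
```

Repeat 'y' 5 times
`chars` takes the values: "" → "y" → "yy" → "yyy" → "yyyy" → "yyyyy"

Answer: "yyyyy"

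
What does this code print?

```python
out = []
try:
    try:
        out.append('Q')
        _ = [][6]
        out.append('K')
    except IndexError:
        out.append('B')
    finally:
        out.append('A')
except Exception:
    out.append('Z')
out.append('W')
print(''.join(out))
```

Execution trace: 'Q' (inner try body) → 'B' (inner except IndexError) → 'A' (inner finally) → 'W' (after the try/except). Output: QBAW

Answer: QBAW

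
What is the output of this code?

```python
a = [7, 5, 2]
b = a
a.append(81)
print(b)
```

Key concept: basic list aliasing.
Step by step:
`a = [7, 5, 2]` → a = [7, 5, 2]
`b = a` → b = [7, 5, 2] (same object as a)
`a.append(81)` → a = [7, 5, 2, 81] (same object as b); b = [7, 5, 2, 81] (same object as a)
`print(b)` → prints [7, 5, 2, 81]

Answer: [7, 5, 2, 81]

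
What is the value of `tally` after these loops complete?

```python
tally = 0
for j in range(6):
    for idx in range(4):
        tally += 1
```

6 * 4 = 24
`tally` takes the values: 0 → 1 → 2 → 3 → 4 → 5 → 6 → 7 → 8 → 9 → 10 → 11 → 12 → 13 → 14 → 15 → 16 → 17 → 18 → 19 → 20 → 21 → 22 → 23 → 24

Answer: 24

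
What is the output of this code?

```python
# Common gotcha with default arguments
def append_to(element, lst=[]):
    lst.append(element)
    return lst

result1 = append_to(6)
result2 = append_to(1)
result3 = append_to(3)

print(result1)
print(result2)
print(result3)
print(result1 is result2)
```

Key concept: mutable default argument gotcha.
Step by step:
`result1 = append_to(6)` → result1 = [6]
`result2 = append_to(1)` → result1 = [6, 1] (same object as result2); result2 = [6, 1] (same object as result1)
`result3 = append_to(3)` → result1 = [6, 1, 3] (same object as result2, result3); result2 = [6, 1, 3] (same object as result1, result3); result3 = [6, 1, 3] (same object as result1, result2)
`print(result1)` → prints [6, 1, 3]
`print(result2)` → prints [6, 1, 3]
`print(result3)` → prints [6, 1, 3]
`print(result1 is result2)` → prints True

Answer:
[6, 1, 3]
[6, 1, 3]
[6, 1, 3]
True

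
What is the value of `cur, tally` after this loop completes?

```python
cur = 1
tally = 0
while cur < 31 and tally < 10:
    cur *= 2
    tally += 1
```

Double until >= 31 or 10 iterations
`cur, tally` takes the values: (1, 0) → (2, 0) → (2, 1) → (4, 1) → (4, 2) → (8, 2) → (8, 3) → (16, 3) → (16, 4) → (32, 4) → (32, 5)

Answer: 32, 5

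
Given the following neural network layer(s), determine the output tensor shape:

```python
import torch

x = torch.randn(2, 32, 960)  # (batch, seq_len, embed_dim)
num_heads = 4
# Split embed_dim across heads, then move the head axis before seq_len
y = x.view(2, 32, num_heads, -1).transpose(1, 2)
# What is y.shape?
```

Input: (2, 32, 960) -> head_dim = 960 // 4 = 240; after view: (2, 32, 4, 240) -> after transpose(1, 2): (2, 4, 32, 240) -> Output: (2, 4, 32, 240)

Answer: (2, 4, 32, 240)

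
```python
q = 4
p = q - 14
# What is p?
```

Trace:
`q = 4` → q = 4
`p = q - 14` → p = -10
So p = -10

Answer: -10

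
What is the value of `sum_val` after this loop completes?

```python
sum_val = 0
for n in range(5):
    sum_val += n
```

Sum of 0 to 4 = 10
`sum_val` takes the values: 0 → 1 → 3 → 6 → 10

Answer: 10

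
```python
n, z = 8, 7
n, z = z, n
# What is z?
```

Trace:
`n, z = 8, 7` → n = 8; z = 7
`n, z = z, n` → n = 7; z = 8
So z = 8

Answer: 8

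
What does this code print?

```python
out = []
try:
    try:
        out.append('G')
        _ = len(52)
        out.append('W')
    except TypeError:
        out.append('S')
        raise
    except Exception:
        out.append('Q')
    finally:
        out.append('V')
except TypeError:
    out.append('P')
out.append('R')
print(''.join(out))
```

Execution trace: 'G' (inner try body) → 'S' (inner except TypeError) → 'V' (inner finally) → 'P' (outer except TypeError) → 'R' (after the try/except). Output: GSVPR

Answer: GSVPR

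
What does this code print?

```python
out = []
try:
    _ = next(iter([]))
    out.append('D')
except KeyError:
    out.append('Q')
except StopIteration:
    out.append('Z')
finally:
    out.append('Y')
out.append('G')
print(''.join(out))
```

Execution trace: 'Z' (except StopIteration) → 'Y' (finally) → 'G' (after the try/except). Output: ZYG

Answer: ZYG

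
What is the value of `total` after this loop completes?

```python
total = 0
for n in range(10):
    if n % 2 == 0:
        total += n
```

Sum of even numbers 0 to 9
`total` takes the values: 0 → 2 → 6 → 12 → 20

Answer: 20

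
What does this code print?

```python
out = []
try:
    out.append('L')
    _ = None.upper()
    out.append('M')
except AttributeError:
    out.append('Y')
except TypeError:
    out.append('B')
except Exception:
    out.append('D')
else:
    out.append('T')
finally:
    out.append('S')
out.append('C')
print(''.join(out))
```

Execution trace: 'L' (try body) → 'Y' (except AttributeError) → 'S' (finally) → 'C' (after the try/except). Output: LYSC

Answer: LYSC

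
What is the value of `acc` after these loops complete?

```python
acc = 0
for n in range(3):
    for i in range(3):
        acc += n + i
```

Sum of all n+i for n,i in 3x3
`acc` takes the values: 0 → 1 → 3 → 4 → 6 → 9 → 11 → 14 → 18

Answer: 18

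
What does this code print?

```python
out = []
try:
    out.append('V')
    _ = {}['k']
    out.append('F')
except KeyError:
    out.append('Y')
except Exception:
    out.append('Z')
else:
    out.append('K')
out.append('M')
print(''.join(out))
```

Execution trace: 'V' (try body) → 'Y' (except KeyError) → 'M' (after the try/except). Output: VYM

Answer: VYM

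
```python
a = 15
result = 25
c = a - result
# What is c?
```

Trace:
`a = 15` → a = 15
`result = 25` → result = 25
`c = a - result` → c = -10
So c = -10

Answer: -10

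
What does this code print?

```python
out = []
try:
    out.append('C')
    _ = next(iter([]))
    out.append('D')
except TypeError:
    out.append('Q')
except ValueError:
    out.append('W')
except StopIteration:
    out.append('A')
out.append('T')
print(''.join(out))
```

Execution trace: 'C' (try body) → 'A' (except StopIteration) → 'T' (after the try/except). Output: CAT

Answer: CAT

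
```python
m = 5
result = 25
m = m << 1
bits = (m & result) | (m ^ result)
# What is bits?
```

Trace:
`m = 5` → m = 5
`result = 25` → result = 25
`m = m << 1` → m = 10
`bits = (m & result) | (m ^ result)` → bits = 27
So bits = 27

Answer: 27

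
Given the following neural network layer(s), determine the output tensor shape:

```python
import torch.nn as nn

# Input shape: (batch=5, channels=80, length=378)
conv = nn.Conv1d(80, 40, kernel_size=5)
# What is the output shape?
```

Input: (5, 80, 378) -> Output: (5, 40, 374)

Answer: (5, 40, 374)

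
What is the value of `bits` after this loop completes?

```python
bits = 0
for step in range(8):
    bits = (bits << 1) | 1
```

Build 8 consecutive 1-bits: 0b11111111
`bits` takes the values: 0 → 1 → 3 → 7 → 15 → 31 → 63 → 127 → 255

Answer: 255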